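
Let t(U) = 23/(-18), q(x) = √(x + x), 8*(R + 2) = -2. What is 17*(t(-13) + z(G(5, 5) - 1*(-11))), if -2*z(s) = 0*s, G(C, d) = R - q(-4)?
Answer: -391/18 ≈ -21.722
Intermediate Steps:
R = -9/4 (R = -2 + (⅛)*(-2) = -2 - ¼ = -9/4 ≈ -2.2500)
q(x) = √2*√x (q(x) = √(2*x) = √2*√x)
G(C, d) = -9/4 - 2*I*√2 (G(C, d) = -9/4 - √2*√(-4) = -9/4 - √2*2*I = -9/4 - 2*I*√2)
z(s) = 0 (z(s) = -0*s = -½*0 = 0)
t(U) = -23/18 (t(U) = 23*(-1/18) = -23/18)
17*(t(-13) + z(G(5, 5) - 1*(-11))) = 17*(-23/18 + 0) = 17*(-23/18) = -391/18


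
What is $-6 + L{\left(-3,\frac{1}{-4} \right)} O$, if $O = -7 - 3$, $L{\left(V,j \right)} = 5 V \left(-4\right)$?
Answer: $-606$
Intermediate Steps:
$L{\left(V,j \right)} = - 20 V$
$O = -10$
$-6 + L{\left(-3,\frac{1}{-4} \right)} O = -6 + \left(-20\right) \left(-3\right) \left(-10\right) = -6 + 60 \left(-10\right) = -6 - 600 = -606$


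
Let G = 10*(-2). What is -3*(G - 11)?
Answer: 93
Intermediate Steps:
G = -20
-3*(G - 11) = -3*(-20 - 11) = -3*(-31) = 93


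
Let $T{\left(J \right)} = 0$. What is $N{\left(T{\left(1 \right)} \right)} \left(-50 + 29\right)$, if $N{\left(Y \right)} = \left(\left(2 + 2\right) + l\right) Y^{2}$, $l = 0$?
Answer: $0$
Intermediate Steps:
$N{\left(Y \right)} = 4 Y^{2}$ ($N{\left(Y \right)} = \left(\left(2 + 2\right) + 0\right) Y^{2} = \left(4 + 0\right) Y^{2} = 4 Y^{2}$)
$N{\left(T{\left(1 \right)} \right)} \left(-50 + 29\right) = 4 \cdot 0^{2} \left(-50 + 29\right) = 4 \cdot 0 \left(-21\right) = 0 \left(-21\right) = 0$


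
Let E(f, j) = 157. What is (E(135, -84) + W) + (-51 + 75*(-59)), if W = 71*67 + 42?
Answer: 480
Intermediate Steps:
W = 4799 (W = 4757 + 42 = 4799)
(E(135, -84) + W) + (-51 + 75*(-59)) = (157 + 4799) + (-51 + 75*(-59)) = 4956 + (-51 - 4425) = 4956 - 4476 = 480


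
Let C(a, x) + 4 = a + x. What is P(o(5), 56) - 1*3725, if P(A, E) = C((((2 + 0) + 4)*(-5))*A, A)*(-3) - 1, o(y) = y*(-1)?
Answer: -4149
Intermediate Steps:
C(a, x) = -4 + a + x (C(a, x) = -4 + (a + x) = -4 + a + x)
o(y) = -y
P(A, E) = 11 + 87*A (P(A, E) = (-4 + (((2 + 0) + 4)*(-5))*A + A)*(-3) - 1 = (-4 + ((2 + 4)*(-5))*A + A)*(-3) - 1 = (-4 + (6*(-5))*A + A)*(-3) - 1 = (-4 - 30*A + A)*(-3) - 1 = (-4 - 29*A)*(-3) - 1 = (12 + 87*A) - 1 = 11 + 87*A)
P(o(5), 56) - 1*3725 = (11 + 87*(-1*5)) - 1*3725 = (11 + 87*(-5)) - 3725 = (11 - 435) - 3725 = -424 - 3725 = -4149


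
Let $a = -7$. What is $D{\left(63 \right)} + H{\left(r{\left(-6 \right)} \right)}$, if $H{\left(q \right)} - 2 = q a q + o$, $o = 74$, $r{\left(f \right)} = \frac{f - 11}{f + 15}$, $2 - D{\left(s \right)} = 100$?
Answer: $- \frac{3805}{81} \approx -46.975$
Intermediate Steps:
$D{\left(s \right)} = -98$ ($D{\left(s \right)} = 2 - 100 = -98$)
$r{\left(f \right)} = \frac{-11 + f}{15 + f}$
$H{\left(q \right)} = 76 - 7 q^{2}$ ($H{\left(q \right)} = 2 + \left(q \left(-7\right) q + 74\right) = 2 + \left(- 7 q q + 74\right) = 2 - \left(-74 + 7 q^{2}\right) = 76 - 7 q^{2}$)
$D{\left(63 \right)} + H{\left(r{\left(-6 \right)} \right)} = -98 + \left(76 - 7 \left(\frac{-11 - 6}{15 - 6}\right)^{2}\right) = -98 + \left(76 - 7 \left(\frac{1}{9} \left(-17\right)\right)^{2}\right) = -98 + \left(76 - 7 \left(- \frac{17}{9}\right)^{2}\right) = -98 + \left(76 - \frac{2023}{81}\right) = -98 + \frac{4133}{81} = - \frac{3805}{81}$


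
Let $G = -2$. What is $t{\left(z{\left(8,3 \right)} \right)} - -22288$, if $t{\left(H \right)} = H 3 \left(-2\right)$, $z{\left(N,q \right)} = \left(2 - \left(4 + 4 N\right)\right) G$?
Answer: $21880$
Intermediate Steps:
$z{\left(N,q \right)} = 4 + 8 N$ ($z{\left(N,q \right)} = \left(2 - \left(4 + 4 N\right)\right) \left(-2\right) = \left(-2 - 4 N\right) \left(-2\right) = 4 + 8 N$)
$t{\left(H \right)} = - 6 H$ ($t{\left(H \right)} = 3 H \left(-2\right) = - 6 H$)
$t{\left(z{\left(8,3 \right)} \right)} - -22288 = - 6 \left(4 + 8 \cdot 8\right) - -22288 = - 6 \left(4 + 64\right) + 22288 = \left(-6\right) 68 + 22288 = -408 + 22288 = 21880$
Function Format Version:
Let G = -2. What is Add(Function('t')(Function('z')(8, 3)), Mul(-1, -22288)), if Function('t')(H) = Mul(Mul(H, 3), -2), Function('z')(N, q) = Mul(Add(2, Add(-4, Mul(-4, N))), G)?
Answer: 21880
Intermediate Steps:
Function('z')(N, q) = Add(4, Mul(8, N)) (Function('z')(N, q) = Mul(Add(2, Add(-4, Mul(-4, N))), -2) = Mul(Add(-2, Mul(-4, N)), -2) = Add(4, Mul(8, N)))
Function('t')(H) = Mul(-6, H) (Function('t')(H) = Mul(Mul(3, H), -2) = Mul(-6, H))
Add(Function('t')(Function('z')(8, 3)), Mul(-1, -22288)) = Add(Mul(-6, Add(4, Mul(8, 8))), Mul(-1, -22288)) = Add(Mul(-6, Add(4, 64)), 22288) = Add(Mul(-6, 68), 22288) = Add(-408, 22288) = 21880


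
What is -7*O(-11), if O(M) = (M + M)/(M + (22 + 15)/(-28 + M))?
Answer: -3003/233 ≈ -12.888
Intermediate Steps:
O(M) = 2*M/(M + 37/(-28 + M)) (O(M) = (2*M)/(M + 37/(-28 + M)) = 2*M/(M + 37/(-28 + M)))
-7*O(-11) = -14*(-11)*(-28 - 11)/(37 + (-11)² - 28*(-11)) = -14*(-11)*(-39)/(37 + 121 + 308) = -14*(-11)*(-39)/466 = -7*429/233 = -3003/233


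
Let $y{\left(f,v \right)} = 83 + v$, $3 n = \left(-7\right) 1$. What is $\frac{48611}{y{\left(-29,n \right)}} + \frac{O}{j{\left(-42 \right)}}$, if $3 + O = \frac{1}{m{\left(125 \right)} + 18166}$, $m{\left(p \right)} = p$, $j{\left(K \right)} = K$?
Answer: $\frac{56022698975}{92954862} \approx 602.69$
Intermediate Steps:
$n = - \frac{7}{3}$ ($n = \frac{\left(-7\right) 1}{3} = \frac{1}{3} \left(-7\right) = - \frac{7}{3} \approx -2.3333$)
$O = - \frac{54872}{18291}$ ($O = -3 + \frac{1}{125 + 18166} = -3 + \frac{1}{18291} = - \frac{54872}{18291} \approx -2.9999$)
$\frac{48611}{y{\left(-29,n \right)}} + \frac{O}{j{\left(-42 \right)}} = \frac{48611}{83 - \frac{7}{3}} - \frac{54872}{18291 \left(-42\right)} = \frac{48611}{\frac{242}{3}} - - \frac{27436}{384111} = 48611 \cdot \frac{3}{242} + \frac{27436}{384111} = \frac{145833}{242} + \frac{27436}{384111} = \frac{56022698975}{92954862}$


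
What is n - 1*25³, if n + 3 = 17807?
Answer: 2179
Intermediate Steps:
n = 17804 (n = -3 + 17807 = 17804)
n - 1*25³ = 17804 - 1*25³ = 17804 - 1*15625 = 17804 - 15625 = 2179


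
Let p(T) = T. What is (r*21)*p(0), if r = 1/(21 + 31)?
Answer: 0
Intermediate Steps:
r = 1/52 ≈ 0.019231
(r*21)*p(0) = ((1/52)*21)*0 = (21/52)*0 = 0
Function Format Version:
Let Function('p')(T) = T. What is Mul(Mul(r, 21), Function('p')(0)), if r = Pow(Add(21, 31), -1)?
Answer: 0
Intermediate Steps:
r = Rational(1, 52) (r = Pow(52, -1) = Rational(1, 52) ≈ 0.019231)
Mul(Mul(r, 21), Function('p')(0)) = Mul(Mul(Rational(1, 52), 21), 0) = Mul(Rational(21, 52), 0) = 0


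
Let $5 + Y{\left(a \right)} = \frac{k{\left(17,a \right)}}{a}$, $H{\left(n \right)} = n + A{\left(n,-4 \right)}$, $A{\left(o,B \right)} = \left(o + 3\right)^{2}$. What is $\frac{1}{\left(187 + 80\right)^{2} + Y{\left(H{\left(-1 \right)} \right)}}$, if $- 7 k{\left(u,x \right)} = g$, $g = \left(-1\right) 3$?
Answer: $\frac{7}{498989} \approx 1.4028 \cdot 10^{-5}$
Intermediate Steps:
$A{\left(o,B \right)} = \left(3 + o\right)^{2}$
$g = -3$
$k{\left(u,x \right)} = \frac{3}{7}$ ($k{\left(u,x \right)} = \left(- \frac{1}{7}\right) \left(-3\right) = \frac{3}{7}$)
$H{\left(n \right)} = n + \left(3 + n\right)^{2}$
$Y{\left(a \right)} = -5 + \frac{3}{7 a}$
$\frac{1}{\left(187 + 80\right)^{2} + Y{\left(H{\left(-1 \right)} \right)}} = \frac{1}{\left(187 + 80\right)^{2} - \left(5 - \frac{3}{7 \left(-1 + \left(3 - 1\right)^{2}\right)}\right)} = \frac{1}{267^{2} - \left(5 - \frac{3}{7 \left(-1 + 2^{2}\right)}\right)} = \frac{1}{71289 - \left(5 - \frac{3}{7 \left(-1 + 4\right)}\right)} = \frac{1}{71289 - \left(5 - \frac{3}{7 \cdot 3}\right)} = \frac{1}{71289 + \left(-5 + \frac{3}{7} \cdot \frac{1}{3}\right)} = \frac{1}{71289 + \left(-5 + \frac{1}{7}\right)} = \frac{1}{71289 - \frac{34}{7}} = \frac{1}{\frac{498989}{7}} = \frac{7}{498989}$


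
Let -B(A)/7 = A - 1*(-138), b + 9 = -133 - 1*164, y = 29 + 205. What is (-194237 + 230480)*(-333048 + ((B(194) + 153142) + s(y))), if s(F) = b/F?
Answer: -85859920701/13 ≈ -6.6046e+9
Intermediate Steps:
y = 234
b = -306 (b = -9 + (-133 - 1*164) = -9 + (-133 - 164) = -9 - 297 = -306)
B(A) = -966 - 7*A (B(A) = -7*(A - 1*(-138)) = -7*(A + 138) = -7*(138 + A) = -966 - 7*A)
s(F) = -306/F
(-194237 + 230480)*(-333048 + ((B(194) + 153142) + s(y))) = (-194237 + 230480)*(-333048 + (((-966 - 7*194) + 153142) - 306/234)) = 36243*(-333048 + (((-966 - 1358) + 153142) - 306*1/234)) = 36243*(-333048 + ((-2324 + 153142) - 17/13)) = 36243*(-333048 + (150818 - 17/13)) = 36243*(-333048 + 1960617/13) = 36243*(-2369007/13) = -85859920701/13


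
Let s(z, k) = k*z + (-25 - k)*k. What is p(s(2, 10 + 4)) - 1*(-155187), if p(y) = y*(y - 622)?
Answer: 745707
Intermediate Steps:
s(z, k) = k*z + k*(-25 - k)
p(y) = y*(-622 + y)
p(s(2, 10 + 4)) - 1*(-155187) = ((10 + 4)*(-25 + 2 - (10 + 4)))*(-622 + (10 + 4)*(-25 + 2 - (10 + 4))) - 1*(-155187) = (14*(-25 + 2 - 1*14))*(-622 + 14*(-25 + 2 - 1*14)) + 155187 = (14*(-25 + 2 - 14))*(-622 + 14*(-25 + 2 - 14)) + 155187 = (14*(-37))*(-622 + 14*(-37)) + 155187 = -518*(-622 - 518) + 155187 = -518*(-1140) + 155187 = 590520 + 155187 = 745707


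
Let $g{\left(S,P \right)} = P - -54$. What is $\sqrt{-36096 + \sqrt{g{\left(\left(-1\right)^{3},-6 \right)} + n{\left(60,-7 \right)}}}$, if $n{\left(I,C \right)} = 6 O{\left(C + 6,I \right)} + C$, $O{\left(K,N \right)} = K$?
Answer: $\sqrt{-36096 + \sqrt{35}} \approx 189.97 i$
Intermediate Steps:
$n{\left(I,C \right)} = 36 + 7 C$ ($n{\left(I,C \right)} = 6 \left(C + 6\right) + C = 6 \left(6 + C\right) + C = \left(36 + 6 C\right) + C = 36 + 7 C$)
$g{\left(S,P \right)} = 54 + P$ ($g{\left(S,P \right)} = P + 54 = 54 + P$)
$\sqrt{-36096 + \sqrt{g{\left(\left(-1\right)^{3},-6 \right)} + n{\left(60,-7 \right)}}} = \sqrt{-36096 + \sqrt{\left(54 - 6\right) + \left(36 + 7 \left(-7\right)\right)}} = \sqrt{-36096 + \sqrt{48 + \left(36 - 49\right)}} = \sqrt{-36096 + \sqrt{48 - 13}} = \sqrt{-36096 + \sqrt{35}}$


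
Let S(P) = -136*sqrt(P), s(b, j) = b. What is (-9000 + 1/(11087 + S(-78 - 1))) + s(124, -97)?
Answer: -1104021304541/124382753 + 136*I*sqrt(79)/124382753 ≈ -8876.0 + 9.7184e-6*I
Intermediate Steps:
(-9000 + 1/(11087 + S(-78 - 1))) + s(124, -97) = (-9000 + 1/(11087 - 136*sqrt(-78 - 1))) + 124 = (-9000 + 1/(11087 - 136*I*sqrt(79))) + 124 = -8876 + 1/(11087 - 136*I*sqrt(79))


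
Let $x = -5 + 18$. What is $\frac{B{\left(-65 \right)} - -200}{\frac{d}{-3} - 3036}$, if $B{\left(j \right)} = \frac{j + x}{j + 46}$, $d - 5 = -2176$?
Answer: $- \frac{11556}{131803} \approx -0.087676$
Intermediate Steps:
$d = -2171$ ($d = 5 - 2176 = -2171$)
$x = 13$
$B{\left(j \right)} = \frac{13 + j}{46 + j}$ ($B{\left(j \right)} = \frac{j + 13}{j + 46} = \frac{13 + j}{46 + j}$)
$\frac{B{\left(-65 \right)} - -200}{\frac{d}{-3} - 3036} = \frac{\frac{13 - 65}{46 - 65} - -200}{- \frac{2171}{-3} - 3036} = \frac{\frac{1}{-19} \left(-52\right) + 200}{\left(-2171\right) \left(- \frac{1}{3}\right) - 3036} = \frac{\left(- \frac{1}{19}\right) \left(-52\right) + 200}{\frac{2171}{3} - 3036} = \frac{\frac{52}{19} + 200}{- \frac{6937}{3}} = \frac{3852}{19} \left(- \frac{3}{6937}\right) = - \frac{11556}{131803}$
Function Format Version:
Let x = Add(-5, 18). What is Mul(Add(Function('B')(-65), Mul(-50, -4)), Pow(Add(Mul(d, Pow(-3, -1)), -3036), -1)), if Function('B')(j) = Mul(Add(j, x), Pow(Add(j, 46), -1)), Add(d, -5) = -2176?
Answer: Rational(-11556, 131803) ≈ -0.087676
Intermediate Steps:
d = -2171 (d = Add(5, -2176) = -2171)
x = 13
Function('B')(j) = Mul(Pow(Add(46, j), -1), Add(13, j)) (Function('B')(j) = Mul(Add(j, 13), Pow(Add(j, 46), -1)) = Mul(Add(13, j), Pow(Add(46, j), -1)) = Mul(Pow(Add(46, j), -1), Add(13, j)))
Mul(Add(Function('B')(-65), Mul(-50, -4)), Pow(Add(Mul(d, Pow(-3, -1)), -3036), -1)) = Mul(Add(Mul(Pow(Add(46, -65), -1), Add(13, -65)), Mul(-50, -4)), Pow(Add(Mul(-2171, Pow(-3, -1)), -3036), -1)) = Mul(Add(Mul(Pow(-19, -1), -52), 200), Pow(Add(Mul(-2171, Rational(-1, 3)), -3036), -1)) = Mul(Add(Mul(Rational(-1, 19), -52), 200), Pow(Add(Rational(2171, 3), -3036), -1)) = Mul(Add(Rational(52, 19), 200), Pow(Rational(-6937, 3), -1)) = Mul(Rational(3852, 19), Rational(-3, 6937)) = Rational(-11556, 131803)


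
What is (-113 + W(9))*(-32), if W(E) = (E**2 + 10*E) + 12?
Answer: -2240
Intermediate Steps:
W(E) = 12 + E**2 + 10*E
(-113 + W(9))*(-32) = (-113 + (12 + 9**2 + 10*9))*(-32) = (-113 + (12 + 81 + 90))*(-32) = (-113 + 183)*(-32) = 70*(-32) = -2240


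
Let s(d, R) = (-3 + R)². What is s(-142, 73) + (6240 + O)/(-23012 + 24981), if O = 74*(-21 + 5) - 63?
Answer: 9653093/1969 ≈ 4902.5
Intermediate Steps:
O = -1247 (O = 74*(-16) - 63 = -1184 - 63 = -1247)
s(-142, 73) + (6240 + O)/(-23012 + 24981) = (-3 + 73)² + (6240 - 1247)/(-23012 + 24981) = 70² + 4993/1969 = 4900 + 4993*(1/1969) = 4900 + 4993/1969 = 9653093/1969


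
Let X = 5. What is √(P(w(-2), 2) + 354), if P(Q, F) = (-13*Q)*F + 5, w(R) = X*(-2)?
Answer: √619 ≈ 24.880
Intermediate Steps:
w(R) = -10 (w(R) = 5*(-2) = -10)
P(Q, F) = 5 - 13*F*Q (P(Q, F) = -13*F*Q + 5 = 5 - 13*F*Q)
√(P(w(-2), 2) + 354) = √((5 - 13*2*(-10)) + 354) = √((5 + 260) + 354) = √(265 + 354) = √619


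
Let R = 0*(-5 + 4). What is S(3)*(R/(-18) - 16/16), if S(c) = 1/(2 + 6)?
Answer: -1/8 ≈ -0.12500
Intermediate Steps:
S(c) = 1/8
R = 0 (R = 0*(-1) = 0)
S(3)*(R/(-18) - 16/16) = (0/(-18) - 16/16)/8 = (0*(-1/18) - 16*1/16)/8 = (0 - 1)/8 = (1/8)*(-1) = -1/8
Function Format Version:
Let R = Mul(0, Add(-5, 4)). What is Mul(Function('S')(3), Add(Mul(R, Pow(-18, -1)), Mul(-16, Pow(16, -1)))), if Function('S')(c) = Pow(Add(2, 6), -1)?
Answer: Rational(-1, 8) ≈ -0.12500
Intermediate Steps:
Function('S')(c) = Rational(1, 8) (Function('S')(c) = Pow(8, -1) = Rational(1, 8))
R = 0 (R = Mul(0, -1) = 0)
Mul(Function('S')(3), Add(Mul(R, Pow(-18, -1)), Mul(-16, Pow(16, -1)))) = Mul(Rational(1, 8), Add(Mul(0, Pow(-18, -1)), Mul(-16, Pow(16, -1)))) = Mul(Rational(1, 8), Add(Mul(0, Rational(-1, 18)), Mul(-16, Rational(1, 16)))) = Mul(Rational(1, 8), Add(0, -1)) = Mul(Rational(1, 8), -1) = Rational(-1, 8)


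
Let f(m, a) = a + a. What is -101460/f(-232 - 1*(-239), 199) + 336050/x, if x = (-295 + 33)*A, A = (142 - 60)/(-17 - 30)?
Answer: 1026596165/2137658 ≈ 480.24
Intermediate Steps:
A = -82/47 (A = 82/(-47) = 82*(-1/47) = -82/47 ≈ -1.7447)
f(m, a) = 2*a
x = 21484/47 (x = (-295 + 33)*(-82/47) = -262*(-82/47) = 21484/47 ≈ 457.11)
-101460/f(-232 - 1*(-239), 199) + 336050/x = -101460/(2*199) + 336050/(21484/47) = -101460/398 + 336050*(47/21484) = -101460*1/398 + 7897175/10742 = -50730/199 + 7897175/10742 = 1026596165/2137658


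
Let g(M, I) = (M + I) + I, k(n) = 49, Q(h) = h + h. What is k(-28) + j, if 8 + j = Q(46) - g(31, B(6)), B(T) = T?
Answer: 90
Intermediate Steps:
Q(h) = 2*h
g(M, I) = M + 2*I (g(M, I) = (I + M) + I = M + 2*I)
j = 41 (j = -8 + (2*46 - (31 + 2*6)) = -8 + (92 - (31 + 12)) = -8 + (92 - 1*43) = -8 + (92 - 43) = -8 + 49 = 41)
k(-28) + j = 49 + 41 = 90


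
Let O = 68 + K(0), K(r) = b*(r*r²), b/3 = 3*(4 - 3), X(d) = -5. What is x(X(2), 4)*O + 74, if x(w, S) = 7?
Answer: 550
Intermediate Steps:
b = 9 (b = 3*(3*(4 - 3)) = 3*(3*1) = 3*3 = 9)
K(r) = 9*r³ (K(r) = 9*(r*r²) = 9*r³)
O = 68 (O = 68 + 9*0³ = 68 + 9*0 = 68 + 0 = 68)
x(X(2), 4)*O + 74 = 7*68 + 74 = 476 + 74 = 550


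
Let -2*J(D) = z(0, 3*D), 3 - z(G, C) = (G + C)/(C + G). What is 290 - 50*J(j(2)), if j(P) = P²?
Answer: 340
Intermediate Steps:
z(G, C) = 2 (z(G, C) = 3 - (G + C)/(C + G) = 3 - (C + G)/(C + G) = 3 - 1*1 = 3 - 1 = 2)
J(D) = -1 (J(D) = -½*2 = -1)
290 - 50*J(j(2)) = 290 - 50*(-1) = 290 + 50 = 340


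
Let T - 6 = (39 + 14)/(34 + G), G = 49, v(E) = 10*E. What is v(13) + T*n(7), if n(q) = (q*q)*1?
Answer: 37789/83 ≈ 455.29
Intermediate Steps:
n(q) = q**2 (n(q) = q**2*1 = q**2)
T = 551/83 (T = 6 + (39 + 14)/(34 + 49) = 6 + 53/83 = 551/83 ≈ 6.6386)
v(13) + T*n(7) = 10*13 + (551/83)*7**2 = 130 + (551/83)*49 = 130 + 26999/83 = 37789/83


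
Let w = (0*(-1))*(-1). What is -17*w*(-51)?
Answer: 0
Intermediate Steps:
w = 0 (w = 0*(-1) = 0)
-17*w*(-51) = -17*0*(-51) = 0*(-51) = 0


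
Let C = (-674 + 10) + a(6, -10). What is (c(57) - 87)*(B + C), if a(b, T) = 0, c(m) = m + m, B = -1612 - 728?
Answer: -81108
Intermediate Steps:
B = -2340
c(m) = 2*m
C = -664 (C = (-674 + 10) + 0 = -664 + 0 = -664)
(c(57) - 87)*(B + C) = (2*57 - 87)*(-2340 - 664) = (114 - 87)*(-3004) = 27*(-3004) = -81108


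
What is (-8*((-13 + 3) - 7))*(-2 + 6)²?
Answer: 2176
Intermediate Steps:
(-8*((-13 + 3) - 7))*(-2 + 6)² = -8*(-10 - 7)*4² = -8*(-17)*16 = 136*16 = 2176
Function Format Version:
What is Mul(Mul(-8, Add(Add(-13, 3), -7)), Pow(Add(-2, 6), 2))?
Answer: 2176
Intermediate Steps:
Mul(Mul(-8, Add(Add(-13, 3), -7)), Pow(Add(-2, 6), 2)) = Mul(Mul(-8, Add(-10, -7)), Pow(4, 2)) = Mul(Mul(-8, -17), 16) = Mul(136, 16) = 2176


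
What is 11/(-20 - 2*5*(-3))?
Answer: 11/10 ≈ 1.1000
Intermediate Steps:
11/(-20 - 2*5*(-3)) = 11/(-20 - 10*(-3)) = 11/(-20 + 30) = 11/10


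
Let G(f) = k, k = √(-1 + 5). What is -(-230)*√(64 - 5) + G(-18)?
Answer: 2 + 230*√59 ≈ 1768.7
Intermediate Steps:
k = 2 (k = √4 = 2)
G(f) = 2
-(-230)*√(64 - 5) + G(-18) = -(-230)*√(64 - 5) + 2 = -(-230)*√59 + 2 = 230*√59 + 2 = 2 + 230*√59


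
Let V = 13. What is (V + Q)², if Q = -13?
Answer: 0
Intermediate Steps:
(V + Q)² = (13 - 13)² = 0² = 0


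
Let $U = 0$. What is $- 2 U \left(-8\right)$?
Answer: $0$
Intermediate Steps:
$- 2 U \left(-8\right) = \left(-2\right) 0 \left(-8\right) = 0 \left(-8\right) = 0$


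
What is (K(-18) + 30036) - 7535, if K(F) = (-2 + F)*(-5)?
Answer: 22601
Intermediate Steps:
K(F) = 10 - 5*F
(K(-18) + 30036) - 7535 = ((10 - 5*(-18)) + 30036) - 7535 = ((10 + 90) + 30036) - 7535 = (100 + 30036) - 7535 = 30136 - 7535 = 22601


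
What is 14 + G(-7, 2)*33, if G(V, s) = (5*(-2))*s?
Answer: -646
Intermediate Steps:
G(V, s) = -10*s
14 + G(-7, 2)*33 = 14 - 10*2*33 = 14 - 20*33 = 14 - 660 = -646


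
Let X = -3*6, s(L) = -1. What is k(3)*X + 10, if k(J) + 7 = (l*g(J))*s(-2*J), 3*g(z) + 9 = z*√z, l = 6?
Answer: -188 + 108*√3 ≈ -0.93851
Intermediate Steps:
g(z) = -3 + z^(3/2)/3 (g(z) = -3 + (z*√z)/3 = -3 + z^(3/2)/3)
X = -18
k(J) = 11 - 2*J^(3/2) (k(J) = -7 + (6*(-3 + J^(3/2)/3))*(-1) = -7 + (-18 + 2*J^(3/2))*(-1) = -7 + (18 - 2*J^(3/2)) = 11 - 2*J^(3/2))
k(3)*X + 10 = (11 - 6*√3)*(-18) + 10 = (-198 + 108*√3) + 10 = -188 + 108*√3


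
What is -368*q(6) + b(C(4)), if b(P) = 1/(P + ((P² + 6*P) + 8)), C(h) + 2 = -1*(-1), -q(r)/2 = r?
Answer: 8833/2 ≈ 4416.5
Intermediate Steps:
q(r) = -2*r
C(h) = -1 (C(h) = -2 - 1*(-1) = -2 + 1 = -1)
b(P) = 1/(8 + P² + 7*P) (b(P) = 1/(P + (8 + P² + 6*P)) = 1/(8 + P² + 7*P))
-368*q(6) + b(C(4)) = -(-736)*6 + 1/(8 + (-1)² + 7*(-1)) = -368*(-12) + 1/(8 + 1 - 7) = 4416 + 1/2 = 4416 + ½ = 8833/2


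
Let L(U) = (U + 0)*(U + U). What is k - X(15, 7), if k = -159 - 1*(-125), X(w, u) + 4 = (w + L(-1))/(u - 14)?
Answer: -193/7 ≈ -27.571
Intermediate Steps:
L(U) = 2*U² (L(U) = U*(2*U) = 2*U²)
X(w, u) = -4 + (2 + w)/(-14 + u) (X(w, u) = -4 + (w + 2*(-1)²)/(u - 14) = -4 + (w + 2*1)/(-14 + u) = -4 + (w + 2)/(-14 + u) = -4 + (2 + w)/(-14 + u))
k = -34 (k = -159 + 125 = -34)
k - X(15, 7) = -34 - (58 + 15 - 4*7)/(-14 + 7) = -34 - (58 + 15 - 28)/(-7) = -34 - (-1)*45/7 = -34 - 1*(-45/7) = -34 + 45/7 = -193/7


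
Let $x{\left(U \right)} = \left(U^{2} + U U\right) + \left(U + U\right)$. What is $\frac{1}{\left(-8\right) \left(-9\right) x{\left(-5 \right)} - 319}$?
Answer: $\frac{1}{2561} \approx 0.00039047$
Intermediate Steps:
$x{\left(U \right)} = 2 U + 2 U^{2}$ ($x{\left(U \right)} = \left(U^{2} + U^{2}\right) + 2 U = 2 U^{2} + 2 U = 2 U + 2 U^{2}$)
$\frac{1}{\left(-8\right) \left(-9\right) x{\left(-5 \right)} - 319} = \frac{1}{\left(-8\right) \left(-9\right) 2 \left(-5\right) \left(1 - 5\right) - 319} = \frac{1}{72 \cdot 2 \left(-5\right) \left(-4\right) - 319} = \frac{1}{72 \cdot 40 - 319} = \frac{1}{2880 - 319} = \frac{1}{2561}$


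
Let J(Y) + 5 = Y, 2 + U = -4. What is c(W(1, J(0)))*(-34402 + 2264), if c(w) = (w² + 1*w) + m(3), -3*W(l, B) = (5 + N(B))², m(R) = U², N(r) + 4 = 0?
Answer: -10348436/9 ≈ -1.1498e+6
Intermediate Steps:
U = -6 (U = -2 - 4 = -6)
N(r) = -4 (N(r) = -4 + 0 = -4)
J(Y) = -5 + Y
m(R) = 36 (m(R) = (-6)² = 36)
W(l, B) = -⅓ (W(l, B) = -(5 - 4)²/3 = -⅓*1² = -⅓*1 = -⅓)
c(w) = 36 + w + w² (c(w) = (w² + 1*w) + 36 = (w² + w) + 36 = (w + w²) + 36 = 36 + w + w²)
c(W(1, J(0)))*(-34402 + 2264) = (36 - ⅓ + (-⅓)²)*(-34402 + 2264) = (36 - ⅓ + ⅑)*(-32138) = (322/9)*(-32138) = -10348436/9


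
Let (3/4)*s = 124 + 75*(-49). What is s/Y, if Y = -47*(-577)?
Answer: -14204/81357 ≈ -0.17459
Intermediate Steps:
s = -14204/3 (s = 4*(124 + 75*(-49))/3 = 4*(124 - 3675)/3 = (4/3)*(-3551) = -14204/3 ≈ -4734.7)
Y = 27119
s/Y = -14204/3/27119 = -14204/3*1/27119 = -14204/81357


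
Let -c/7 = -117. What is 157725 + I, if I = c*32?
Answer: 183933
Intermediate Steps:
c = 819 (c = -7*(-117) = 819)
I = 26208 (I = 819*32 = 26208)
157725 + I = 157725 + 26208 = 183933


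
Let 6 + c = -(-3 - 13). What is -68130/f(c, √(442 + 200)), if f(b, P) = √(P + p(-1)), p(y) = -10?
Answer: -68130/√(-10 + √642) ≈ -17396.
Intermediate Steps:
c = 10 (c = -6 - (-3 - 13) = -6 - 1*(-16) = -6 + 16 = 10)
f(b, P) = √(-10 + P) (f(b, P) = √(P - 10) = √(-10 + P))
-68130/f(c, √(442 + 200)) = -68130/√(-10 + √(442 + 200)) = -68130/√(-10 + √642)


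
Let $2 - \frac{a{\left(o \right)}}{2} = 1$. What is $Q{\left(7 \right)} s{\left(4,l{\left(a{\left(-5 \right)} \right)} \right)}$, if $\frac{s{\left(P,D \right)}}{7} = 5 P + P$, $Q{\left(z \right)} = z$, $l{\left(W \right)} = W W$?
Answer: $1176$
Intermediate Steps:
$a{\left(o \right)} = 2$ ($a{\left(o \right)} = 4 - 2 = 2$)
$l{\left(W \right)} = W^{2}$
$s{\left(P,D \right)} = 42 P$ ($s{\left(P,D \right)} = 7 \left(5 P + P\right) = 7 \cdot 6 P = 42 P$)
$Q{\left(7 \right)} s{\left(4,l{\left(a{\left(-5 \right)} \right)} \right)} = 7 \cdot 42 \cdot 4 = 7 \cdot 168 = 1176$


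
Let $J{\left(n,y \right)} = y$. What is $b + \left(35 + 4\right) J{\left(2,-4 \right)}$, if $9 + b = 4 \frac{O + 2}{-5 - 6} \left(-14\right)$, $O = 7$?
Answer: $- \frac{1311}{11} \approx -119.18$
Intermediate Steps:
$b = \frac{405}{11}$ ($b = -9 + 4 \frac{7 + 2}{-5 - 6} \left(-14\right) = -9 + 4 \frac{9}{-11} \left(-14\right) = -9 + 4 \cdot 9 \left(- \frac{1}{11}\right) \left(-14\right) = -9 + 4 \left(- \frac{9}{11}\right) \left(-14\right) = -9 - - \frac{504}{11} = -9 + \frac{504}{11} = \frac{405}{11} \approx 36.818$)
$b + \left(35 + 4\right) J{\left(2,-4 \right)} = \frac{405}{11} + \left(35 + 4\right) \left(-4\right) = \frac{405}{11} + 39 \left(-4\right) = \frac{405}{11} - 156 = - \frac{1311}{11}$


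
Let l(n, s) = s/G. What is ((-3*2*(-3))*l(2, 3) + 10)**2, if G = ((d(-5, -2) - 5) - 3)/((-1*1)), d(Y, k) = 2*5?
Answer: 289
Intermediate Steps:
d(Y, k) = 10
G = -2 (G = ((10 - 5) - 3)/((-1*1)) = (5 - 3)/(-1) = 2*(-1) = -2)
l(n, s) = -s/2 (l(n, s) = s/(-2) = s*(-1/2) = -s/2)
((-3*2*(-3))*l(2, 3) + 10)**2 = ((-3*2*(-3))*(-1/2*3) + 10)**2 = (-6*(-3)*(-3/2) + 10)**2 = (18*(-3/2) + 10)**2 = (-27 + 10)**2 = (-17)**2 = 289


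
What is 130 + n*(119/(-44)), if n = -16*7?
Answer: 4762/11 ≈ 432.91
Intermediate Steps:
n = -112
130 + n*(119/(-44)) = 130 - 13328/(-44) = 130 - 13328*(-1)/44 = 130 - 112*(-119/44) = 130 + 3332/11 = 4762/11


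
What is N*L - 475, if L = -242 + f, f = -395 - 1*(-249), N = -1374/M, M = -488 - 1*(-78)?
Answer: -363931/205 ≈ -1775.3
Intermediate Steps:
M = -410 (M = -488 + 78 = -410)
N = 687/205 (N = -1374/(-410) = -1374*(-1/410) = 687/205 ≈ 3.3512)
f = -146 (f = -395 + 249 = -146)
L = -388 (L = -242 - 146 = -388)
N*L - 475 = (687/205)*(-388) - 475 = -266556/205 - 475 = -363931/205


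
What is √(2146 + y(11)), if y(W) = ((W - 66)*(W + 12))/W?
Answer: √2031 ≈ 45.067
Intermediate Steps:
y(W) = (-66 + W)*(12 + W)/W (y(W) = ((-66 + W)*(12 + W))/W = (-66 + W)*(12 + W)/W)
√(2146 + y(11)) = √(2146 + (-54 + 11 - 792/11)) = √(2146 + (-54 + 11 - 792*1/11)) = √(2146 + (-54 + 11 - 72)) = √(2146 - 115) = √2031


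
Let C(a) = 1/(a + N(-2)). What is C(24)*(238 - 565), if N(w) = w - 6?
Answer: -327/16 ≈ -20.438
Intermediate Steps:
N(w) = -6 + w
C(a) = 1/(-8 + a) (C(a) = 1/(a + (-6 - 2)) = 1/(a - 8) = 1/(-8 + a))
C(24)*(238 - 565) = (238 - 565)/(-8 + 24) = -327/16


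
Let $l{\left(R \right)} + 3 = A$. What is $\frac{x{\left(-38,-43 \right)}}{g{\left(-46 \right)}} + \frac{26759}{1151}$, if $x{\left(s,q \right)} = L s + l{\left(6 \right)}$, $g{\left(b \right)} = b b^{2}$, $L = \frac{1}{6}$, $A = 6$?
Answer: $\frac{3906926791}{168050604} \approx 23.249$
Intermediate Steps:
$l{\left(R \right)} = 3$ ($l{\left(R \right)} = -3 + 6 = 3$)
$L = \frac{1}{6} \approx 0.16667$
$g{\left(b \right)} = b^{3}$
$x{\left(s,q \right)} = 3 + \frac{s}{6}$ ($x{\left(s,q \right)} = \frac{s}{6} + 3 = 3 + \frac{s}{6}$)
$\frac{x{\left(-38,-43 \right)}}{g{\left(-46 \right)}} + \frac{26759}{1151} = \frac{3 + \frac{1}{6} \left(-38\right)}{\left(-46\right)^{3}} + \frac{26759}{1151} = \frac{3 - \frac{19}{3}}{-97336} + 26759 \cdot \frac{1}{1151} = \left(- \frac{10}{3}\right) \left(- \frac{1}{97336}\right) + \frac{26759}{1151} = \frac{5}{146004} + \frac{26759}{1151} = \frac{3906926791}{168050604}$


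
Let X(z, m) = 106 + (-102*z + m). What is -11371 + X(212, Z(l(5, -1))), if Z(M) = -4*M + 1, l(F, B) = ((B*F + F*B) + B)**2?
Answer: -33372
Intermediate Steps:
l(F, B) = (B + 2*B*F)**2 (l(F, B) = ((B*F + B*F) + B)**2 = (2*B*F + B)**2 = (B + 2*B*F)**2)
Z(M) = 1 - 4*M
X(z, m) = 106 + m - 102*z (X(z, m) = 106 + (m - 102*z) = 106 + m - 102*z)
-11371 + X(212, Z(l(5, -1))) = -11371 + (106 + (1 - 4*(-1)**2*(1 + 2*5)**2) - 102*212) = -11371 + (106 + (1 - 4*(1 + 10)**2) - 21624) = -11371 + (106 + (1 - 4*11**2) - 21624) = -11371 + (106 + (1 - 4*121) - 21624) = -11371 + (106 + (1 - 484) - 21624) = -11371 + (106 - 483 - 21624) = -11371 - 22001 = -33372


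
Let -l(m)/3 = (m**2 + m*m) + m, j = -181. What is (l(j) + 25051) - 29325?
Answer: -200297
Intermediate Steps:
l(m) = -6*m**2 - 3*m (l(m) = -3*((m**2 + m*m) + m) = -3*((m**2 + m**2) + m) = -3*(2*m**2 + m) = -3*(m + 2*m**2) = -6*m**2 - 3*m)
(l(j) + 25051) - 29325 = (-3*(-181)*(1 + 2*(-181)) + 25051) - 29325 = (-3*(-181)*(1 - 362) + 25051) - 29325 = (-3*(-181)*(-361) + 25051) - 29325 = (-196023 + 25051) - 29325 = -170972 - 29325 = -200297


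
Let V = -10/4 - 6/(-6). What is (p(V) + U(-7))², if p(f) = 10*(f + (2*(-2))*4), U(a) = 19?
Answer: 24336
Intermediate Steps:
V = -3/2 (V = -10*¼ - 6*(-⅙) = -5/2 + 1 = -3/2 ≈ -1.5000)
p(f) = -160 + 10*f (p(f) = 10*(f - 4*4) = 10*(f - 16) = 10*(-16 + f) = -160 + 10*f)
(p(V) + U(-7))² = ((-160 + 10*(-3/2)) + 19)² = ((-160 - 15) + 19)² = (-175 + 19)² = (-156)² = 24336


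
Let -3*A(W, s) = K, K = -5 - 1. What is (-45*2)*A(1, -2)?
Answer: -180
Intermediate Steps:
K = -6
A(W, s) = 2 (A(W, s) = -⅓*(-6) = 2)
(-45*2)*A(1, -2) = -45*2*2 = -90*2 = -180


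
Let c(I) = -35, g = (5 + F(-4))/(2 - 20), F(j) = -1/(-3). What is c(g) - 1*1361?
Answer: -1396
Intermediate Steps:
F(j) = ⅓ (F(j) = -1*(-⅓) = ⅓)
g = -8/27 (g = (5 + ⅓)/(2 - 20) = (16/3)/(-18) = (16/3)*(-1/18) = -8/27 ≈ -0.29630)
c(g) - 1*1361 = -35 - 1*1361 = -35 - 1361 = -1396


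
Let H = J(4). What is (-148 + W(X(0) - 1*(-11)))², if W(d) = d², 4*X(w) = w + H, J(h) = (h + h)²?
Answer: 337561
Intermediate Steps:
J(h) = 4*h² (J(h) = (2*h)² = 4*h²)
H = 64 (H = 4*4² = 4*16 = 64)
X(w) = 16 + w/4 (X(w) = (w + 64)/4 = (64 + w)/4 = 16 + w/4)
(-148 + W(X(0) - 1*(-11)))² = (-148 + ((16 + (¼)*0) - 1*(-11))²)² = (-148 + ((16 + 0) + 11)²)² = (-148 + (16 + 11)²)² = (-148 + 27²)² = (-148 + 729)² = 581² = 337561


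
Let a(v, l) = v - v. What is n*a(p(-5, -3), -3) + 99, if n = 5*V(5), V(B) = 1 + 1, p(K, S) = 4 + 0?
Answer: 99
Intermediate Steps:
p(K, S) = 4
a(v, l) = 0
V(B) = 2
n = 10 (n = 5*2 = 10)
n*a(p(-5, -3), -3) + 99 = 10*0 + 99 = 0 + 99 = 99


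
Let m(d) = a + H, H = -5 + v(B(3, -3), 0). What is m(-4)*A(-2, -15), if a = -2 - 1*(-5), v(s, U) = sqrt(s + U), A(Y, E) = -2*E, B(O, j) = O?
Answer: -60 + 30*sqrt(3) ≈ -8.0385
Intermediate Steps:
v(s, U) = sqrt(U + s)
a = 3 (a = -2 + 5 = 3)
H = -5 + sqrt(3) (H = -5 + sqrt(0 + 3) = -5 + sqrt(3) ≈ -3.2679)
m(d) = -2 + sqrt(3) (m(d) = 3 + (-5 + sqrt(3)) = -2 + sqrt(3))
m(-4)*A(-2, -15) = (-2 + sqrt(3))*(-2*(-15)) = (-2 + sqrt(3))*30 = -60 + 30*sqrt(3)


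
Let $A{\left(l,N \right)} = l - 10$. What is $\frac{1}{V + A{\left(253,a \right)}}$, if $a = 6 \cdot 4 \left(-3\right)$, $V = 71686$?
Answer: $\frac{1}{71929} \approx 1.3903 \cdot 10^{-5}$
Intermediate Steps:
$a = -72$ ($a = 24 \left(-3\right) = -72$)
$A{\left(l,N \right)} = -10 + l$ ($A{\left(l,N \right)} = l - 10 = -10 + l$)
$\frac{1}{V + A{\left(253,a \right)}} = \frac{1}{71686 + \left(-10 + 253\right)} = \frac{1}{71686 + 243} = \frac{1}{71929}$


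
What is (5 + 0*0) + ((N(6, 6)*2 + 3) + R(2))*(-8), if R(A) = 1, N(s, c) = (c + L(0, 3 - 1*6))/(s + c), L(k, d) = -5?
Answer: -85/3 ≈ -28.333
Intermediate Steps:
N(s, c) = (-5 + c)/(c + s) (N(s, c) = (c - 5)/(s + c) = (-5 + c)/(c + s))
(5 + 0*0) + ((N(6, 6)*2 + 3) + R(2))*(-8) = (5 + 0*0) + ((((-5 + 6)/(6 + 6))*2 + 3) + 1)*(-8) = (5 + 0) + (((1/12)*2 + 3) + 1)*(-8) = 5 + ((((1/12)*1)*2 + 3) + 1)*(-8) = 5 + (((1/12)*2 + 3) + 1)*(-8) = 5 + ((⅙ + 3) + 1)*(-8) = 5 + (19/6 + 1)*(-8) = 5 + (25/6)*(-8) = 5 - 100/3 = -85/3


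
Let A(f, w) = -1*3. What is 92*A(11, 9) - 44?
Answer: -320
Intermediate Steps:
A(f, w) = -3
92*A(11, 9) - 44 = 92*(-3) - 44 = -276 - 44 = -320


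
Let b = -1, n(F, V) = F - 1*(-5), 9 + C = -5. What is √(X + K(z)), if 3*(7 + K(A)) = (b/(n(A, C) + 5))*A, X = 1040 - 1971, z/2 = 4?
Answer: I*√75990/9 ≈ 30.629*I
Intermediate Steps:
C = -14 (C = -9 - 5 = -14)
n(F, V) = 5 + F (n(F, V) = F + 5 = 5 + F)
z = 8 (z = 2*4 = 8)
X = -931
K(A) = -7 - A/(3*(10 + A)) (K(A) = -7 + ((-1/((5 + A) + 5))*A)/3 = -7 + ((-1/(10 + A))*A)/3 = -7 + (-A/(10 + A))/3 = -7 - A/(3*(10 + A)))
√(X + K(z)) = √(-931 + 2*(-105 - 11*8)/(3*(10 + 8))) = √(-931 + (⅔)*(-105 - 88)/18) = √(-931 + (⅔)*(1/18)*(-193)) = √(-931 - 193/27) = √(-25330/27) = I*√75990/9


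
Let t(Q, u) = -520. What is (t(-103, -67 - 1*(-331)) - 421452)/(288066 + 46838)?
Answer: -105493/83726 ≈ -1.2600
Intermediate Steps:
(t(-103, -67 - 1*(-331)) - 421452)/(288066 + 46838) = (-520 - 421452)/(288066 + 46838) = -421972/334904 = -421972*1/334904 = -105493/83726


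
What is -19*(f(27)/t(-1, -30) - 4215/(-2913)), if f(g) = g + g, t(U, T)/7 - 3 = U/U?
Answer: -871853/13594 ≈ -64.135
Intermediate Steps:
t(U, T) = 28 (t(U, T) = 21 + 7*(U/U) = 21 + 7*1 = 21 + 7 = 28)
f(g) = 2*g
-19*(f(27)/t(-1, -30) - 4215/(-2913)) = -19*((2*27)/28 - 4215/(-2913)) = -19*(54*(1/28) - 4215*(-1/2913)) = -19*(27/14 + 1405/971) = -19*45887/13594 = -871853/13594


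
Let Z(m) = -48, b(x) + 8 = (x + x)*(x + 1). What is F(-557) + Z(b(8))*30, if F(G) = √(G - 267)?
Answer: -1440 + 2*I*√206 ≈ -1440.0 + 28.705*I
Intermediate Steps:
b(x) = -8 + 2*x*(1 + x) (b(x) = -8 + (x + x)*(x + 1) = -8 + (2*x)*(1 + x) = -8 + 2*x*(1 + x))
F(G) = √(-267 + G)
F(-557) + Z(b(8))*30 = √(-267 - 557) - 48*30 = √(-824) - 1440 = 2*I*√206 - 1440 = -1440 + 2*I*√206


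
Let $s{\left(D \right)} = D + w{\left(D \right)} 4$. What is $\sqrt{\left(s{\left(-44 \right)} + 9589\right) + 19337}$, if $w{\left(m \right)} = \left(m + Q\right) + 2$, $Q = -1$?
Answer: $3 \sqrt{3190} \approx 169.44$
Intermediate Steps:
$w{\left(m \right)} = 1 + m$ ($w{\left(m \right)} = \left(m - 1\right) + 2 = \left(-1 + m\right) + 2 = 1 + m$)
$s{\left(D \right)} = 4 + 5 D$ ($s{\left(D \right)} = D + \left(1 + D\right) 4 = D + \left(4 + 4 D\right) = 4 + 5 D$)
$\sqrt{\left(s{\left(-44 \right)} + 9589\right) + 19337} = \sqrt{\left(\left(4 + 5 \left(-44\right)\right) + 9589\right) + 19337} = \sqrt{\left(\left(4 - 220\right) + 9589\right) + 19337} = \sqrt{\left(-216 + 9589\right) + 19337} = \sqrt{9373 + 19337} = \sqrt{28710} = 3 \sqrt{3190}$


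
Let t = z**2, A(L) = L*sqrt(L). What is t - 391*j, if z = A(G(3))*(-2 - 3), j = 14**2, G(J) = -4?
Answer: -78236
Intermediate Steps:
A(L) = L**(3/2)
j = 196
z = 40*I (z = (-4)**(3/2)*(-2 - 3) = -8*I*(-5) = 40*I ≈ 40.0*I)
t = -1600 (t = (40*I)**2 = -1600)
t - 391*j = -1600 - 391*196 = -1600 - 76636 = -78236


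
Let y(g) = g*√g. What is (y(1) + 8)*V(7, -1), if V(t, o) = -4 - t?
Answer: -99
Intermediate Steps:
y(g) = g^(3/2)
(y(1) + 8)*V(7, -1) = (1^(3/2) + 8)*(-4 - 1*7) = (1 + 8)*(-4 - 7) = 9*(-11) = -99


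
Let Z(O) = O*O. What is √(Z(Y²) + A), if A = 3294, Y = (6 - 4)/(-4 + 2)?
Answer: √3295 ≈ 57.402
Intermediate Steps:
Y = -1 (Y = 2/(-2) = 2*(-½) = -1)
Z(O) = O²
√(Z(Y²) + A) = √(((-1)²)² + 3294) = √(1² + 3294) = √(1 + 3294) = √3295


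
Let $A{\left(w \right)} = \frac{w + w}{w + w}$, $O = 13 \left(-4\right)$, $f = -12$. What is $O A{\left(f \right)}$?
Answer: $-52$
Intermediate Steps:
$O = -52$
$A{\left(w \right)} = 1$ ($A{\left(w \right)} = \frac{2 w}{2 w} = 2 w \frac{1}{2 w} = 1$)
$O A{\left(f \right)} = \left(-52\right) 1 = -52$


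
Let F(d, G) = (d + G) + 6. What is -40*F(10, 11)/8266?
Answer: -540/4133 ≈ -0.13066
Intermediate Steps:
F(d, G) = 6 + G + d (F(d, G) = (G + d) + 6 = 6 + G + d)
-40*F(10, 11)/8266 = -40*(6 + 11 + 10)/8266 = -40*27*(1/8266) = -1080*1/8266 = -540/4133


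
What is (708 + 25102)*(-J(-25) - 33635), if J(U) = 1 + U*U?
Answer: -884276410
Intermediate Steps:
J(U) = 1 + U²
(708 + 25102)*(-J(-25) - 33635) = (708 + 25102)*(-(1 + (-25)²) - 33635) = 25810*(-(1 + 625) - 33635) = 25810*(-1*626 - 33635) = 25810*(-626 - 33635) = 25810*(-34261) = -884276410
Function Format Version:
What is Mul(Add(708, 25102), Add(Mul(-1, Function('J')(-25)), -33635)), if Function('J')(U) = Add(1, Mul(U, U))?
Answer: -884276410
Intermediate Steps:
Function('J')(U) = Add(1, Pow(U, 2))
Mul(Add(708, 25102), Add(Mul(-1, Function('J')(-25)), -33635)) = Mul(Add(708, 25102), Add(Mul(-1, Add(1, Pow(-25, 2))), -33635)) = Mul(25810, Add(Mul(-1, Add(1, 625)), -33635)) = Mul(25810, Add(Mul(-1, 626), -33635)) = Mul(25810, Add(-626, -33635)) = Mul(25810, -34261) = -884276410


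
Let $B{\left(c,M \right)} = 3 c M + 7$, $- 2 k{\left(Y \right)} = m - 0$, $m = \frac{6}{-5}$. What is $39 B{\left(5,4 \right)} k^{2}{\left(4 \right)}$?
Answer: $\frac{23517}{25} \approx 940.68$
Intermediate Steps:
$m = - \frac{6}{5}$ ($m = 6 \left(- \frac{1}{5}\right) = - \frac{6}{5} \approx -1.2$)
$k{\left(Y \right)} = \frac{3}{5}$ ($k{\left(Y \right)} = - \frac{- \frac{6}{5} - 0}{2} = - \frac{- \frac{6}{5} + 0}{2} = \left(- \frac{1}{2}\right) \left(- \frac{6}{5}\right) = \frac{3}{5}$)
$B{\left(c,M \right)} = 7 + 3 M c$ ($B{\left(c,M \right)} = 3 M c + 7 = 7 + 3 M c$)
$39 B{\left(5,4 \right)} k^{2}{\left(4 \right)} = 39 \left(7 + 3 \cdot 4 \cdot 5\right) \left(\frac{3}{5}\right)^{2} = 39 \left(7 + 60\right) \frac{9}{25} = 39 \cdot 67 \cdot \frac{9}{25} = 2613 \cdot \frac{9}{25} = \frac{23517}{25}$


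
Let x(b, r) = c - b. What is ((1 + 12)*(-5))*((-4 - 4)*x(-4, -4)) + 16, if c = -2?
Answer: 1056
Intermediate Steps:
x(b, r) = -2 - b
((1 + 12)*(-5))*((-4 - 4)*x(-4, -4)) + 16 = ((1 + 12)*(-5))*((-4 - 4)*(-2 - 1*(-4))) + 16 = (13*(-5))*(-8*(-2 + 4)) + 16 = -(-520)*2 + 16 = -65*(-16) + 16 = 1040 + 16 = 1056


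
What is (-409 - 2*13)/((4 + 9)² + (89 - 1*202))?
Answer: -435/56 ≈ -7.7679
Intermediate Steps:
(-409 - 2*13)/((4 + 9)² + (89 - 1*202)) = (-409 - 26)/(13² + (89 - 202)) = -435/(169 - 113) = -435/56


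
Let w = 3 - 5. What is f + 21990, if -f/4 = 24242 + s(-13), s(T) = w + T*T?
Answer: -75646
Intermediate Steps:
w = -2
s(T) = -2 + T² (s(T) = -2 + T*T = -2 + T²)
f = -97636 (f = -4*(24242 + (-2 + (-13)²)) = -4*(24242 + (-2 + 169)) = -4*(24242 + 167) = -4*24409 = -97636)
f + 21990 = -97636 + 21990 = -75646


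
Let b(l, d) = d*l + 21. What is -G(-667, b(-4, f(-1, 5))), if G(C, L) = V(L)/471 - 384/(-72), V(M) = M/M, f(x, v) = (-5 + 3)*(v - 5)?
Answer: -2513/471 ≈ -5.3355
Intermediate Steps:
f(x, v) = 10 - 2*v (f(x, v) = -2*(-5 + v) = 10 - 2*v)
V(M) = 1
b(l, d) = 21 + d*l
G(C, L) = 2513/471 (G(C, L) = 1/471 - 384/(-72) = 1*(1/471) - 384*(-1/72) = 1/471 + 16/3 = 2513/471)
-G(-667, b(-4, f(-1, 5))) = -1*2513/471 = -2513/471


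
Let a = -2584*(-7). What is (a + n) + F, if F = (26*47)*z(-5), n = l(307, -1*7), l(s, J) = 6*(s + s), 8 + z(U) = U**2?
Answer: 42546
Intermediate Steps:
z(U) = -8 + U**2
l(s, J) = 12*s (l(s, J) = 6*(2*s) = 12*s)
n = 3684 (n = 12*307 = 3684)
a = 18088
F = 20774 (F = (26*47)*(-8 + (-5)**2) = 1222*(-8 + 25) = 1222*17 = 20774)
(a + n) + F = (18088 + 3684) + 20774 = 21772 + 20774 = 42546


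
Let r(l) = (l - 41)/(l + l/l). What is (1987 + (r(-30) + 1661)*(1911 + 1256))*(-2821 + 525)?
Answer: -350906182088/29 ≈ -1.2100e+10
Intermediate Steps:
r(l) = (-41 + l)/(1 + l) (r(l) = (-41 + l)/(l + 1) = (-41 + l)/(1 + l))
(1987 + (r(-30) + 1661)*(1911 + 1256))*(-2821 + 525) = (1987 + ((-41 - 30)/(1 - 30) + 1661)*(1911 + 1256))*(-2821 + 525) = (1987 + (-71/(-29) + 1661)*3167)*(-2296) = (1987 + (-1/29*(-71) + 1661)*3167)*(-2296) = (1987 + (71/29 + 1661)*3167)*(-2296) = (1987 + (48240/29)*3167)*(-2296) = (1987 + 152776080/29)*(-2296) = (152833703/29)*(-2296) = -350906182088/29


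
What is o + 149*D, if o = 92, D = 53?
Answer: 7989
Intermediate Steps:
o + 149*D = 92 + 149*53 = 92 + 7897 = 7989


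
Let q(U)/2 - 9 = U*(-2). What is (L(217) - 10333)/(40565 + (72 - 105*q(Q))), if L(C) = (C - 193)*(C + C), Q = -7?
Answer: 83/35807 ≈ 0.0023180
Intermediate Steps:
L(C) = 2*C*(-193 + C) (L(C) = (-193 + C)*(2*C) = 2*C*(-193 + C))
q(U) = 18 - 4*U (q(U) = 18 + 2*(U*(-2)) = 18 + 2*(-2*U) = 18 - 4*U)
(L(217) - 10333)/(40565 + (72 - 105*q(Q))) = (2*217*(-193 + 217) - 10333)/(40565 + (72 - 105*(18 - 4*(-7)))) = (2*217*24 - 10333)/(40565 + (72 - 105*(18 + 28))) = (10416 - 10333)/(40565 + (72 - 105*46)) = 83/(40565 + (72 - 4830)) = 83/(40565 - 4758) = 83/35807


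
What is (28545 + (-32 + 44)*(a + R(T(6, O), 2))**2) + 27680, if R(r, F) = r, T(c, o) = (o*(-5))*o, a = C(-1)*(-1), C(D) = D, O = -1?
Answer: 56417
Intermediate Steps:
a = 1 (a = -1*(-1) = 1)
T(c, o) = -5*o**2 (T(c, o) = (-5*o)*o = -5*o**2)
(28545 + (-32 + 44)*(a + R(T(6, O), 2))**2) + 27680 = (28545 + (-32 + 44)*(1 - 5*(-1)**2)**2) + 27680 = (28545 + 12*(1 - 5*1)**2) + 27680 = (28545 + 12*(1 - 5)**2) + 27680 = (28545 + 12*(-4)**2) + 27680 = (28545 + 12*16) + 27680 = (28545 + 192) + 27680 = 28737 + 27680 = 56417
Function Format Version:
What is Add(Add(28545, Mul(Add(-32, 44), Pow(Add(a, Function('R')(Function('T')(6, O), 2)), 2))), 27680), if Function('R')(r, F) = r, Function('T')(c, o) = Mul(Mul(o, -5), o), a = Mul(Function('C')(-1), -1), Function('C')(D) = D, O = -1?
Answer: 56417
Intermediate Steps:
a = 1 (a = Mul(-1, -1) = 1)
Function('T')(c, o) = Mul(-5, Pow(o, 2)) (Function('T')(c, o) = Mul(Mul(-5, o), o) = Mul(-5, Pow(o, 2)))
Add(Add(28545, Mul(Add(-32, 44), Pow(Add(a, Function('R')(Function('T')(6, O), 2)), 2))), 27680) = Add(Add(28545, Mul(Add(-32, 44), Pow(Add(1, Mul(-5, Pow(-1, 2))), 2))), 27680) = Add(Add(28545, Mul(12, Pow(Add(1, Mul(-5, 1)), 2))), 27680) = Add(Add(28545, Mul(12, Pow(Add(1, -5), 2))), 27680) = Add(Add(28545, Mul(12, Pow(-4, 2))), 27680) = Add(Add(28545, Mul(12, 16)), 27680) = Add(Add(28545, 192), 27680) = Add(28737, 27680) = 56417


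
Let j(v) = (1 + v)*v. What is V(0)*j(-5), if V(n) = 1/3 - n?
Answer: 20/3 ≈ 6.6667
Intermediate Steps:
V(n) = ⅓ - n
j(v) = v*(1 + v)
V(0)*j(-5) = (⅓ - 1*0)*(-5*(1 - 5)) = (⅓ + 0)*(-5*(-4)) = (⅓)*20 = 20/3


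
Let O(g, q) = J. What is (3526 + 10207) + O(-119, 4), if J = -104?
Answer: 13629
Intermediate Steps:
O(g, q) = -104
(3526 + 10207) + O(-119, 4) = (3526 + 10207) - 104 = 13733 - 104 = 13629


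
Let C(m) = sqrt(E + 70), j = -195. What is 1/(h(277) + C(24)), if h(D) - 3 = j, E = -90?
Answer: -48/9221 - I*sqrt(5)/18442 ≈ -0.0052055 - 0.00012125*I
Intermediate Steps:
C(m) = 2*I*sqrt(5) (C(m) = sqrt(-90 + 70) = sqrt(-20) = 2*I*sqrt(5))
h(D) = -192 (h(D) = 3 - 195 = -192)
1/(h(277) + C(24)) = 1/(-192 + 2*I*sqrt(5))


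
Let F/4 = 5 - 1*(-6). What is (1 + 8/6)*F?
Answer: 308/3 ≈ 102.67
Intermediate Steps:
F = 44 (F = 4*(5 - 1*(-6)) = 4*(5 + 6) = 4*11 = 44)
(1 + 8/6)*F = (1 + 8/6)*44 = (1 + 8*(⅙))*44 = (1 + 4/3)*44 = (7/3)*44 = 308/3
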